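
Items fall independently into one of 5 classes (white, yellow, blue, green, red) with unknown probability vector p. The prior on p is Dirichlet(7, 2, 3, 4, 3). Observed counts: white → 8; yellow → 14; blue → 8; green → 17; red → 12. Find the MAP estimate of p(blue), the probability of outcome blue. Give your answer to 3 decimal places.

The posterior is Dirichlet(αᵢ + nᵢ) = Dirichlet(15, 16, 11, 21, 15).
For a Dirichlet(a₁,…,a_K) with all aᵢ > 1, the mode has j-th component (aⱼ − 1)/(Σaᵢ − K).
Here Σaᵢ = 78 and K = 5, so p(blue) = (11 − 1)/(78 − 5) = 10/73 ≈ 0.137.

MAP estimate of p(blue) = 0.137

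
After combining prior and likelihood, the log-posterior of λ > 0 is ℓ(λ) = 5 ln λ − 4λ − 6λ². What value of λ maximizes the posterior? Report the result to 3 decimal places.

λ̂_MAP = 0.500

ℓ'(λ) = 5/λ − 4 − 12λ. Setting this to zero and multiplying by λ: 12λ² + 4λ − 5 = 0.
λ = (−4 + √(4² + 4·12·5)) / (2·12) = (−4 + √256) / 24 = (−4 + 16)/24 = 1/2.
ℓ''(λ) = −5/λ² − 12 < 0, confirming a maximum.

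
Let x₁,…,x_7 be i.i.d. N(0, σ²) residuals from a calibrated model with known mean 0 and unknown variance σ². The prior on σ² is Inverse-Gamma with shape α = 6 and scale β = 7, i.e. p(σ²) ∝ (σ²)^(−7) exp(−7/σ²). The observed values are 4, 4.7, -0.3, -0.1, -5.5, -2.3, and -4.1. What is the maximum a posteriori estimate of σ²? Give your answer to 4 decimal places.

Sum of squared deviations about the known mean: SS = (4−0)² + (4.7−0)² + (-0.3−0)² + (-0.1−0)² + (-5.5−0)² + (-2.3−0)² + (-4.1−0)² = 90.54.
The Normal likelihood contributes (σ²)^(−n/2) exp(−SS/(2σ²)), so the posterior is Inverse-Gamma(α + n/2, β + SS/2) = Inverse-Gamma(9.5, 52.27).
The mode of Inverse-Gamma(a, b) is b/(a+1) = 52.27/10.5 ≈ 4.9781.

σ̂²_MAP = 4.9781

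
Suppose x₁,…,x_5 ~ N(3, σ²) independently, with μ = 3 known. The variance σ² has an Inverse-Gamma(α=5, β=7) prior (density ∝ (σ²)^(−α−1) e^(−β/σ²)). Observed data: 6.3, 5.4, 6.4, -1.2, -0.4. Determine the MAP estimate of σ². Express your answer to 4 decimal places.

Sum of squared deviations about the known mean: SS = (6.3−3)² + (5.4−3)² + (6.4−3)² + (-1.2−3)² + (-0.4−3)² = 57.41.
The Normal likelihood contributes (σ²)^(−n/2) exp(−SS/(2σ²)), so the posterior is Inverse-Gamma(α + n/2, β + SS/2) = Inverse-Gamma(7.5, 35.705).
The mode of Inverse-Gamma(a, b) is b/(a+1) = 35.705/8.5 ≈ 4.2006.

σ̂²_MAP = 4.2006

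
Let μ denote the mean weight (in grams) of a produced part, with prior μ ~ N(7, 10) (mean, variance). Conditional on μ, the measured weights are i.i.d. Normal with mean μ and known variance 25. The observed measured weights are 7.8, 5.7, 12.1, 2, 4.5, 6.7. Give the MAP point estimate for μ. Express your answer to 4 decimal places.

μ̂_MAP = 6.6235

n = 6; x̄ = (7.8 + 5.7 + 12.1 + 2 + 4.5 + 6.7)/6 = 38.8/6 = 97/15 ≈ 6.4667.
For a Normal prior and Normal likelihood with known variance, the posterior is Normal; its mode equals its mean, the precision-weighted average.
Prior precision 1/σ₀² = 1/10 = 0.1; data precision n/σ² = 6/25 = 0.24.
μ̂ = (0.1·7 + 0.24·(97/15)) / (0.1 + 0.24) = 2.252/0.34 = 563/85 ≈ 6.6235.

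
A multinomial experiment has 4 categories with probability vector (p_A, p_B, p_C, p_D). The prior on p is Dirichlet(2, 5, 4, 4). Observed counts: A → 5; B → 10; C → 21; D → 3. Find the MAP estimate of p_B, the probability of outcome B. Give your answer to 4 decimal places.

The posterior is Dirichlet(αᵢ + nᵢ) = Dirichlet(7, 15, 25, 7).
For a Dirichlet(a₁,…,a_K) with all aᵢ > 1, the mode has j-th component (aⱼ − 1)/(Σaᵢ − K).
Here Σaᵢ = 54 and K = 4, so p_B = (15 − 1)/(54 − 4) = 14/50 ≈ 0.2800.

MAP estimate of p_B = 0.2800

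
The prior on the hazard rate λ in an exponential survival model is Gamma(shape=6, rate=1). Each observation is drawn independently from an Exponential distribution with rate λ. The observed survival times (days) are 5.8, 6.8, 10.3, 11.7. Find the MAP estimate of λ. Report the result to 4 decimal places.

λ̂_MAP = 0.2528

The Exponential(rate=λ) likelihood is ∝ λ^n e^(−λΣtᵢ). Here n = 4 and Σtᵢ = 5.8 + 6.8 + 10.3 + 11.7 = 34.6.
Posterior ∝ λ^5e^(−1λ) · λ^4e^(−34.6λ) = λ^9e^(−35.6λ), i.e. Gamma(10, 35.6).
Mode = (a−1)/b = 9/35.6 ≈ 0.2528.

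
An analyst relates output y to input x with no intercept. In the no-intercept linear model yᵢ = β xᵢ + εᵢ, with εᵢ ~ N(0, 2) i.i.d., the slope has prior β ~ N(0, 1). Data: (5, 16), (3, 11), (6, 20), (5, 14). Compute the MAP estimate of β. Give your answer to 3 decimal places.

log p(β | y) = −Σ(yᵢ − βxᵢ)²/(2·2) − β²/(2·1) + const.
Setting the derivative to zero: Σxᵢ(yᵢ − βxᵢ)/2 − β/1 = 0, so β = Σxᵢyᵢ / (Σxᵢ² + σ²/τ²).
Σxᵢyᵢ = 5·16 + 3·11 + 6·20 + 5·14 = 303; Σxᵢ² = 95; σ²/τ² = 2.
β̂_MAP = 303 / (95 + 2) = 303/97 ≈ 3.124.

β̂_MAP = 3.124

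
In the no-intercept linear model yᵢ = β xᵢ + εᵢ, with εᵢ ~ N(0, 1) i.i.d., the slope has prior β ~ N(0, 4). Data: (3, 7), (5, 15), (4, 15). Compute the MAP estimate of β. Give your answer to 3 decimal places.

log p(β | y) = −Σ(yᵢ − βxᵢ)²/(2·1) − β²/(2·4) + const.
Setting the derivative to zero: Σxᵢ(yᵢ − βxᵢ)/1 − β/4 = 0, so β = Σxᵢyᵢ / (Σxᵢ² + σ²/τ²).
Σxᵢyᵢ = 3·7 + 5·15 + 4·15 = 156; Σxᵢ² = 50; σ²/τ² = 0.25.
β̂_MAP = 156 / (50 + 0.25) = 156/50.25 ≈ 3.104.

β̂_MAP = 3.104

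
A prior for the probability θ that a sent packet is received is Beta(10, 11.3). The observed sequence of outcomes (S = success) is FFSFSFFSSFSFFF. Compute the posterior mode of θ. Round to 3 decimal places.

θ̂_MAP = 0.420

Prior: Beta(10, 11.3).
Data: 5 successes in 14 trials (from the sequence). The binomial likelihood contributes θ^5(1−θ)^9, so the posterior is Beta(10+5, 11.3+9) = Beta(15, 20.3).
For Beta(a, b) with a, b > 1 the mode is (a−1)/(a+b−2) = 14/33.3 ≈ 0.420.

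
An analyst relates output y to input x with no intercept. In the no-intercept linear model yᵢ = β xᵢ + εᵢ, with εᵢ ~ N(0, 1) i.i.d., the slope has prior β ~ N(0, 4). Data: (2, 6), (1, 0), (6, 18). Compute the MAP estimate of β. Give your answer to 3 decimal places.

log p(β | y) = −Σ(yᵢ − βxᵢ)²/(2·1) − β²/(2·4) + const.
Setting the derivative to zero: Σxᵢ(yᵢ − βxᵢ)/1 − β/4 = 0, so β = Σxᵢyᵢ / (Σxᵢ² + σ²/τ²).
Σxᵢyᵢ = 2·6 + 1·0 + 6·18 = 120; Σxᵢ² = 41; σ²/τ² = 0.25.
β̂_MAP = 120 / (41 + 0.25) = 120/41.25 ≈ 2.909.

β̂_MAP = 2.909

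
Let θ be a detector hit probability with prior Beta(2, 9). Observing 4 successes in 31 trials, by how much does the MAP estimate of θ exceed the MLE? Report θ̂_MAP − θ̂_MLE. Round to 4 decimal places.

MAP − MLE = -0.0040

Posterior is Beta(6, 36); MAP = (6−1)/(42−2) = 5/40 ≈ 0.12500.
MLE ignores the prior: θ̂_MLE = k/n = 4/31 ≈ 0.12903.
Difference = 5/40 − 4/31 = -1/248 ≈ -0.0040.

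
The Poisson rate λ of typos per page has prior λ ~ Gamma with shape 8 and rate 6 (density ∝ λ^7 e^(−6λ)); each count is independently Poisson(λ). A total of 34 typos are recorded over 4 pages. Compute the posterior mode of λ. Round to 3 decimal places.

Σxᵢ = 34, n = 4.
Posterior ∝ λ^7e^(−6λ) · λ^34e^(−4λ) = λ^41e^(−10λ), i.e. Gamma(shape=42, rate=10).
The mode of a Gamma(a, b) with a ≥ 1 (shape–rate) is (a−1)/b = 41/10 ≈ 4.100.

λ̂_MAP = 4.100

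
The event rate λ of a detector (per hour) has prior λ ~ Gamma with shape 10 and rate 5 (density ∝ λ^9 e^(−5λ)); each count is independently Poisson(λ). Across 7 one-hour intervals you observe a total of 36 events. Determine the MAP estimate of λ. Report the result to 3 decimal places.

λ̂_MAP = 3.750

Σxᵢ = 36, n = 7.
Posterior ∝ λ^9e^(−5λ) · λ^36e^(−7λ) = λ^45e^(−12λ), i.e. Gamma(shape=46, rate=12).
The mode of a Gamma(a, b) with a ≥ 1 (shape–rate) is (a−1)/b = 45/12 ≈ 3.750.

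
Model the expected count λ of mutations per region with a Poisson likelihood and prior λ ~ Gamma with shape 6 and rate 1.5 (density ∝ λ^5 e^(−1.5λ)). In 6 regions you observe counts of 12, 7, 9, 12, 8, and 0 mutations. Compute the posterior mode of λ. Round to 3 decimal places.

Σxᵢ = 12+7+9+12+8+0 = 48, with n = 6.
Posterior ∝ λ^5e^(−1.5λ) · λ^48e^(−6λ) = λ^53e^(−7.5λ), i.e. Gamma(shape=54, rate=7.5).
The mode of a Gamma(a, b) with a ≥ 1 (shape–rate) is (a−1)/b = 53/7.5 ≈ 7.067.

λ̂_MAP = 7.067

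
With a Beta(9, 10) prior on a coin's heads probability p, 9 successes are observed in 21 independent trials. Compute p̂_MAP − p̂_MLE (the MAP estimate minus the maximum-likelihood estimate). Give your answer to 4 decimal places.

MAP − MLE = 0.0188

Posterior is Beta(18, 22); MAP = (18−1)/(40−2) = 17/38 ≈ 0.44737.
MLE ignores the prior: p̂_MLE = k/n = 9/21 ≈ 0.42857.
Difference = 17/38 − 9/21 = 5/266 ≈ 0.0188.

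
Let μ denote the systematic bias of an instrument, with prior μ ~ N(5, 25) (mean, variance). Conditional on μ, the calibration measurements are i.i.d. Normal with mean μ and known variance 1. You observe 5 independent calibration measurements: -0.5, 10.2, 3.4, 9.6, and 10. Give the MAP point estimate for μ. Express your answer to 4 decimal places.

μ̂_MAP = 6.5278

n = 5; x̄ = ((-0.5) + 10.2 + 3.4 + 9.6 + 10)/5 = 32.7/5 = 6.54.
For a Normal prior and Normal likelihood with known variance, the posterior is Normal; its mode equals its mean, the precision-weighted average.
Prior precision 1/σ₀² = 1/25 = 0.04; data precision n/σ² = 5/1 = 5.
μ̂ = (0.04·5 + 5·6.54) / (0.04 + 5) = 32.9/5.04 = 235/36 ≈ 6.5278.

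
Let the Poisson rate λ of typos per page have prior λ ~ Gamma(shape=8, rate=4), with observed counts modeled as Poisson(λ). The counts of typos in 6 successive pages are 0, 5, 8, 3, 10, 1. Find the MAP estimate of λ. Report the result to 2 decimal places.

λ̂_MAP = 3.40

Σxᵢ = 0+5+8+3+10+1 = 27, with n = 6.
Posterior ∝ λ^7e^(−4λ) · λ^27e^(−6λ) = λ^34e^(−10λ), i.e. Gamma(shape=35, rate=10).
The mode of a Gamma(a, b) with a ≥ 1 (shape–rate) is (a−1)/b = 34/10 ≈ 3.40.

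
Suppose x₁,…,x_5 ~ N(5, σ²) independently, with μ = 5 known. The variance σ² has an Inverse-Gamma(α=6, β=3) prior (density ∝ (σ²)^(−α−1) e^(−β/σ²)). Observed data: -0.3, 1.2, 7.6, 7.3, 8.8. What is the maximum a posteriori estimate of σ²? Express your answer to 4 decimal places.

Sum of squared deviations about the known mean: SS = (-0.3−5)² + (1.2−5)² + (7.6−5)² + (7.3−5)² + (8.8−5)² = 69.02.
The Normal likelihood contributes (σ²)^(−n/2) exp(−SS/(2σ²)), so the posterior is Inverse-Gamma(α + n/2, β + SS/2) = Inverse-Gamma(8.5, 37.51).
The mode of Inverse-Gamma(a, b) is b/(a+1) = 37.51/9.5 ≈ 3.9484.

σ̂²_MAP = 3.9484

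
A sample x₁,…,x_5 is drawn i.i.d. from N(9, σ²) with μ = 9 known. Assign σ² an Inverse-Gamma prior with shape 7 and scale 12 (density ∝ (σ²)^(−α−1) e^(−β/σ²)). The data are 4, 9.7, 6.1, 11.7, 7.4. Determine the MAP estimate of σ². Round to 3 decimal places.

σ̂²_MAP = 3.226

Sum of squared deviations about the known mean: SS = (4−9)² + (9.7−9)² + (6.1−9)² + (11.7−9)² + (7.4−9)² = 43.75.
The Normal likelihood contributes (σ²)^(−n/2) exp(−SS/(2σ²)), so the posterior is Inverse-Gamma(α + n/2, β + SS/2) = Inverse-Gamma(9.5, 33.875).
The mode of Inverse-Gamma(a, b) is b/(a+1) = 33.875/10.5 ≈ 3.226.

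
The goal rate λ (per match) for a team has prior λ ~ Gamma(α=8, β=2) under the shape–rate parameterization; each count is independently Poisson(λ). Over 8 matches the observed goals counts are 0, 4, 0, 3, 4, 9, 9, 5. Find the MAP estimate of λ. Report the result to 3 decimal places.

λ̂_MAP = 4.100

Σxᵢ = 0+4+0+3+4+9+9+5 = 34, with n = 8.
Posterior ∝ λ^7e^(−2λ) · λ^34e^(−8λ) = λ^41e^(−10λ), i.e. Gamma(shape=42, rate=10).
The mode of a Gamma(a, b) with a ≥ 1 (shape–rate) is (a−1)/b = 41/10 ≈ 4.100.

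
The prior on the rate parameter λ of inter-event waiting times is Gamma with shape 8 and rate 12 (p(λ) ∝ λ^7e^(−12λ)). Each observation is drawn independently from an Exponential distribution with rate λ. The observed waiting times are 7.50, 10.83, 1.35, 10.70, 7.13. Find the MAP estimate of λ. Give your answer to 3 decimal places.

λ̂_MAP = 0.242

The Exponential(rate=λ) likelihood is ∝ λ^n e^(−λΣtᵢ). Here n = 5 and Σtᵢ = 7.50 + 10.83 + 1.35 + 10.70 + 7.13 = 37.51.
Posterior ∝ λ^7e^(−12λ) · λ^5e^(−37.51λ) = λ^12e^(−49.51λ), i.e. Gamma(13, 49.51).
Mode = (a−1)/b = 12/49.51 ≈ 0.242.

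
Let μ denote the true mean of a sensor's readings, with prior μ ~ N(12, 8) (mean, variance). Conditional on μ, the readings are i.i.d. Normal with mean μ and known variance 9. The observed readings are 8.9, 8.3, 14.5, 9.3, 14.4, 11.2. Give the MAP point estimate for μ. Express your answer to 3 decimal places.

μ̂_MAP = 11.242

n = 6; x̄ = (8.9 + 8.3 + 14.5 + 9.3 + 14.4 + 11.2)/6 = 66.6/6 = 11.1.
For a Normal prior and Normal likelihood with known variance, the posterior is Normal; its mode equals its mean, the precision-weighted average.
Prior precision 1/σ₀² = 1/8 = 0.125; data precision n/σ² = 6/9 = 2/3.
μ̂ = (0.125·12 + (2/3)·11.1) / (0.125 + 2/3) = 8.9/(19/24) = 1068/95 ≈ 11.242.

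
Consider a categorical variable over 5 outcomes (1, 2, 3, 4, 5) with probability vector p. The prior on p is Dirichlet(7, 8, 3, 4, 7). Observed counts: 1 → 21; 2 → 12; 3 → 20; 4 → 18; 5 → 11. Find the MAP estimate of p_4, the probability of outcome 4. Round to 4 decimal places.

MAP estimate: 0.1981

The posterior is Dirichlet(αᵢ + nᵢ) = Dirichlet(28, 20, 23, 22, 18).
For a Dirichlet(a₁,…,a_K) with all aᵢ > 1, the mode has j-th component (aⱼ − 1)/(Σaᵢ − K).
Here Σaᵢ = 111 and K = 5, so p_4 = (22 − 1)/(111 − 5) = 21/106 ≈ 0.1981.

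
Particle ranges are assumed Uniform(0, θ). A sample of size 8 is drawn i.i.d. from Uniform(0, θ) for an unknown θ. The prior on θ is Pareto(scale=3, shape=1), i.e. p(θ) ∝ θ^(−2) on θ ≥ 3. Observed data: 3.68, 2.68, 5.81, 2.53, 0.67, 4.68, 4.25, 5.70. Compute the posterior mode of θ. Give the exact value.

The Uniform(0, θ) likelihood is θ^(−n) for θ ≥ max(xᵢ), zero otherwise. Here max(xᵢ) = 5.81.
Posterior ∝ θ^(−2) · θ^(−8) = θ^(−10) on θ ≥ max(3, 5.81) = 5.81.
This density is strictly decreasing in θ, so the posterior mode lies at the lower boundary of the support.

θ̂_MAP = 5.81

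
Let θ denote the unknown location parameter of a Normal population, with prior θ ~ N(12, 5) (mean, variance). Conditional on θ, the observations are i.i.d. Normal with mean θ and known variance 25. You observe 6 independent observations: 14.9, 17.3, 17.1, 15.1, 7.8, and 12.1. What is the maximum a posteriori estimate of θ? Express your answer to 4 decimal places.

θ̂_MAP = 13.1182

n = 6; x̄ = (14.9 + 17.3 + 17.1 + 15.1 + 7.8 + 12.1)/6 = 84.3/6 = 14.05.
For a Normal prior and Normal likelihood with known variance, the posterior is Normal; its mode equals its mean, the precision-weighted average.
Prior precision 1/σ₀² = 1/5 = 0.2; data precision n/σ² = 6/25 = 0.24.
θ̂ = (0.2·12 + 0.24·14.05) / (0.2 + 0.24) = 5.772/0.44 = 1443/110 ≈ 13.1182.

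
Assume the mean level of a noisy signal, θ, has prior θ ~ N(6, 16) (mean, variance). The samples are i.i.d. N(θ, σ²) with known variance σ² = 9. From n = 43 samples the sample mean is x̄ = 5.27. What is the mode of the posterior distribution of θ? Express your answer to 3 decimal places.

n = 43, x̄ = 5.27.
For a Normal prior and Normal likelihood with known variance, the posterior is Normal; its mode equals its mean, the precision-weighted average.
Prior precision 1/σ₀² = 1/16 = 0.0625; data precision n/σ² = 43/9.
θ̂ = (0.0625·6 + (43/9)·5.27) / (0.0625 + 43/9) = (45997/1800)/(697/144) = 91994/17425 ≈ 5.279.

θ̂_MAP = 5.279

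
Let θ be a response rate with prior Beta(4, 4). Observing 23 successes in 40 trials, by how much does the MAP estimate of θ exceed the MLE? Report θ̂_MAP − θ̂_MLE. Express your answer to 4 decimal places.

MAP − MLE = -0.0098

Posterior is Beta(27, 21); MAP = (27−1)/(48−2) = 26/46 ≈ 0.56522.
MLE ignores the prior: θ̂_MLE = k/n = 23/40 ≈ 0.57500.
Difference = 26/46 − 23/40 = -9/920 ≈ -0.0098.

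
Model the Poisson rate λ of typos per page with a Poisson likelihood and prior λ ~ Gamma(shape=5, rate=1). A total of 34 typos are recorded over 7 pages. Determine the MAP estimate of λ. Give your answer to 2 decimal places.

λ̂_MAP = 4.75

Σxᵢ = 34, n = 7.
Posterior ∝ λ^4e^(−1λ) · λ^34e^(−7λ) = λ^38e^(−8λ), i.e. Gamma(shape=39, rate=8).
The mode of a Gamma(a, b) with a ≥ 1 (shape–rate) is (a−1)/b = 38/8 ≈ 4.75.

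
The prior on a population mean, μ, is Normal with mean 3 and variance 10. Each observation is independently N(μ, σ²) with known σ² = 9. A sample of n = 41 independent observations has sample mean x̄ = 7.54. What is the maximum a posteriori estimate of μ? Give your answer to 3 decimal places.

μ̂_MAP = 7.442

n = 41, x̄ = 7.54.
For a Normal prior and Normal likelihood with known variance, the posterior is Normal; its mode equals its mean, the precision-weighted average.
Prior precision 1/σ₀² = 1/10 = 0.1; data precision n/σ² = 41/9.
μ̂ = (0.1·3 + (41/9)·7.54) / (0.1 + 41/9) = (7796/225)/(419/90) = 15592/2095 ≈ 7.442.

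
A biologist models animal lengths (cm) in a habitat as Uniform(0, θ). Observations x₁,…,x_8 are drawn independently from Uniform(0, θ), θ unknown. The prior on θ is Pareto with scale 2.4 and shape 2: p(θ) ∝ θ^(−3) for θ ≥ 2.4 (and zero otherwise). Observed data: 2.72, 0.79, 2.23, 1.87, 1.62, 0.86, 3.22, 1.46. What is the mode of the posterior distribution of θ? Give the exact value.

θ̂_MAP = 3.22

The Uniform(0, θ) likelihood is θ^(−n) for θ ≥ max(xᵢ), zero otherwise. Here max(xᵢ) = 3.22.
Posterior ∝ θ^(−3) · θ^(−8) = θ^(−11) on θ ≥ max(2.4, 3.22) = 3.22.
This density is strictly decreasing in θ, so the posterior mode lies at the lower boundary of the support.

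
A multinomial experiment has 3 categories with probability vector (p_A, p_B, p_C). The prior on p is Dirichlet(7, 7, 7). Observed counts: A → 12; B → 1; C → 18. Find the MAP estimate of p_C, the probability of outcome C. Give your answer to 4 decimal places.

MAP estimate of p_C = 0.4898

The posterior is Dirichlet(αᵢ + nᵢ) = Dirichlet(19, 8, 25).
For a Dirichlet(a₁,…,a_K) with all aᵢ > 1, the mode has j-th component (aⱼ − 1)/(Σaᵢ − K).
Here Σaᵢ = 52 and K = 3, so p_C = (25 − 1)/(52 − 3) = 24/49 ≈ 0.4898.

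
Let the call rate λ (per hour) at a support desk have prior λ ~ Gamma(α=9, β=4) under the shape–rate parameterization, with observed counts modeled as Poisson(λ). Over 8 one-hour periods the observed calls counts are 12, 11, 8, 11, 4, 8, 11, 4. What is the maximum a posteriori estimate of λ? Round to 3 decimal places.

λ̂_MAP = 6.417

Σxᵢ = 12+11+8+11+4+8+11+4 = 69, with n = 8.
Posterior ∝ λ^8e^(−4λ) · λ^69e^(−8λ) = λ^77e^(−12λ), i.e. Gamma(shape=78, rate=12).
The mode of a Gamma(a, b) with a ≥ 1 (shape–rate) is (a−1)/b = 77/12 ≈ 6.417.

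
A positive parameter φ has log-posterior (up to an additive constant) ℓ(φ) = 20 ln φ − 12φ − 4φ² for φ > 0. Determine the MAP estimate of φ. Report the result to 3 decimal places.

φ̂_MAP = 1.000

ℓ'(φ) = 20/φ − 12 − 8φ. Setting this to zero and multiplying by φ: 8φ² + 12φ − 20 = 0.
φ = (−12 + √(12² + 4·8·20)) / (2·8) = (−12 + √784) / 16 = (−12 + 28)/16 = 1.
ℓ''(φ) = −20/φ² − 8 < 0, confirming a maximum.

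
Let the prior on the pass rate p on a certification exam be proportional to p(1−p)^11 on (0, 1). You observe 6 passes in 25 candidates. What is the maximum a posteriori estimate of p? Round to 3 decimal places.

The prior density ∝ p(1−p)^11 is the kernel of Beta(2, 12).
Data: 6 successes in 25 trials. The binomial likelihood contributes p^6(1−p)^19, so the posterior is Beta(2+6, 12+19) = Beta(8, 31).
For Beta(a, b) with a, b > 1 the mode is (a−1)/(a+b−2) = 7/37 ≈ 0.189.

p̂_MAP = 0.189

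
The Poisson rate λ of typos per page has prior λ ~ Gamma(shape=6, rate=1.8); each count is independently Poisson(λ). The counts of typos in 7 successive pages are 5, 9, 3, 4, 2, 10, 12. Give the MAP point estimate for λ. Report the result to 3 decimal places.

Σxᵢ = 5+9+3+4+2+10+12 = 45, with n = 7.
Posterior ∝ λ^5e^(−1.8λ) · λ^45e^(−7λ) = λ^50e^(−8.8λ), i.e. Gamma(shape=51, rate=8.8).
The mode of a Gamma(a, b) with a ≥ 1 (shape–rate) is (a−1)/b = 50/8.8 ≈ 5.682.

λ̂_MAP = 5.682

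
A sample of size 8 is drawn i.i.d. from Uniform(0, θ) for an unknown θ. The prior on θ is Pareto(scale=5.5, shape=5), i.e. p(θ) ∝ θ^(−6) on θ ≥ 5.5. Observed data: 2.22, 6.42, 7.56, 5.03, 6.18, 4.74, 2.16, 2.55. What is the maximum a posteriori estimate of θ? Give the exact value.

The Uniform(0, θ) likelihood is θ^(−n) for θ ≥ max(xᵢ), zero otherwise. Here max(xᵢ) = 7.56.
Posterior ∝ θ^(−6) · θ^(−8) = θ^(−14) on θ ≥ max(5.5, 7.56) = 7.56.
This density is strictly decreasing in θ, so the posterior mode lies at the lower boundary of the support.

θ̂_MAP = 7.56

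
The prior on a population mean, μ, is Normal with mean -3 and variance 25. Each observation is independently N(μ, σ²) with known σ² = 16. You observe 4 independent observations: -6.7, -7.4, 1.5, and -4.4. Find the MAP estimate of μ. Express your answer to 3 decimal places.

n = 4; x̄ = ((-6.7) + (-7.4) + 1.5 + (-4.4))/4 = -17/4 = -4.25.
For a Normal prior and Normal likelihood with known variance, the posterior is Normal; its mode equals its mean, the precision-weighted average.
Prior precision 1/σ₀² = 1/25 = 0.04; data precision n/σ² = 4/16 = 0.25.
μ̂ = (0.04·(-3) + 0.25·(-4.25)) / (0.04 + 0.25) = (-1.1825)/0.29 = -473/116 ≈ -4.078.

μ̂_MAP = -4.078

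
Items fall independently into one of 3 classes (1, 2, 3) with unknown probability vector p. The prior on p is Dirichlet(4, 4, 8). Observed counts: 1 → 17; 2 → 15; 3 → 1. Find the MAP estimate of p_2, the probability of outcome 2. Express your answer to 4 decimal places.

The posterior is Dirichlet(αᵢ + nᵢ) = Dirichlet(21, 19, 9).
For a Dirichlet(a₁,…,a_K) with all aᵢ > 1, the mode has j-th component (aⱼ − 1)/(Σaᵢ − K).
Here Σaᵢ = 49 and K = 3, so p_2 = (19 − 1)/(49 − 3) = 18/46 ≈ 0.3913.

MAP estimate: 0.3913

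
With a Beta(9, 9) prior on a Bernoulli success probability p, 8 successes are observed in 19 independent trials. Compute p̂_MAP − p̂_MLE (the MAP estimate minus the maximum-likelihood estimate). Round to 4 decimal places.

Posterior is Beta(17, 20); MAP = (17−1)/(37−2) = 16/35 ≈ 0.45714.
MLE ignores the prior: p̂_MLE = k/n = 8/19 ≈ 0.42105.
Difference = 16/35 − 8/19 = 24/665 ≈ 0.0361.

MAP − MLE = 0.0361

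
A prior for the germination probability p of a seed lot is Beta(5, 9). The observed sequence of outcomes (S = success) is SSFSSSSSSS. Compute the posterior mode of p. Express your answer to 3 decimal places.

Prior: Beta(5, 9).
Data: 9 successes in 10 trials (from the sequence). The binomial likelihood contributes p^9(1−p)^1, so the posterior is Beta(5+9, 9+1) = Beta(14, 10).
For Beta(a, b) with a, b > 1 the mode is (a−1)/(a+b−2) = 13/22 ≈ 0.591.

p̂_MAP = 0.591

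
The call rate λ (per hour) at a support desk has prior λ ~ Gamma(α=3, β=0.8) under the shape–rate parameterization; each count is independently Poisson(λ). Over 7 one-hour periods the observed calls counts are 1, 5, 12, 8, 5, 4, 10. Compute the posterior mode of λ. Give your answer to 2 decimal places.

Σxᵢ = 1+5+12+8+5+4+10 = 45, with n = 7.
Posterior ∝ λ^2e^(−0.8λ) · λ^45e^(−7λ) = λ^47e^(−7.8λ), i.e. Gamma(shape=48, rate=7.8).
The mode of a Gamma(a, b) with a ≥ 1 (shape–rate) is (a−1)/b = 47/7.8 ≈ 6.03.

λ̂_MAP = 6.03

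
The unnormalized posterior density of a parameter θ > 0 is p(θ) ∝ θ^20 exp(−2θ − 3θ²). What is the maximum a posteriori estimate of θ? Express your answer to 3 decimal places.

θ̂_MAP = 1.667

ℓ'(θ) = 20/θ − 2 − 6θ. Setting this to zero and multiplying by θ: 6θ² + 2θ − 20 = 0.
θ = (−2 + √(2² + 4·6·20)) / (2·6) = (−2 + √484) / 12 = (−2 + 22)/12 = 5/3.
ℓ''(θ) = −20/θ² − 6 < 0, confirming a maximum.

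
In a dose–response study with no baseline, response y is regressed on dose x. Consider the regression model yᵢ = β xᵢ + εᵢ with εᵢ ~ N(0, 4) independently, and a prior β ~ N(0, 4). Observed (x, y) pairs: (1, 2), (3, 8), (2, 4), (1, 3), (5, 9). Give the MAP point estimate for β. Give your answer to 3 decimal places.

log p(β | y) = −Σ(yᵢ − βxᵢ)²/(2·4) − β²/(2·4) + const.
Setting the derivative to zero: Σxᵢ(yᵢ − βxᵢ)/4 − β/4 = 0, so β = Σxᵢyᵢ / (Σxᵢ² + σ²/τ²).
Σxᵢyᵢ = 1·2 + 3·8 + 2·4 + 1·3 + 5·9 = 82; Σxᵢ² = 40; σ²/τ² = 1.
β̂_MAP = 82 / (40 + 1) = 82/41 ≈ 2.000.

β̂_MAP = 2.000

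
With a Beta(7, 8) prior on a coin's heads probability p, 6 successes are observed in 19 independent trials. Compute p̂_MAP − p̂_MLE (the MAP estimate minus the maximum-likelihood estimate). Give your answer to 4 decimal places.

Posterior is Beta(13, 21); MAP = (13−1)/(34−2) = 12/32 ≈ 0.37500.
MLE ignores the prior: p̂_MLE = k/n = 6/19 ≈ 0.31579.
Difference = 12/32 − 6/19 = 9/152 ≈ 0.0592.

MAP − MLE = 0.0592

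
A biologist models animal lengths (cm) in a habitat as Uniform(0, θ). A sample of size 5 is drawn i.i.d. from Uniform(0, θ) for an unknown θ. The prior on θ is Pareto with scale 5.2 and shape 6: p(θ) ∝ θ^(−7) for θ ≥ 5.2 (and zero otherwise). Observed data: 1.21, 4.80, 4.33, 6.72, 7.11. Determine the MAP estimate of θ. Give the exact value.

The Uniform(0, θ) likelihood is θ^(−n) for θ ≥ max(xᵢ), zero otherwise. Here max(xᵢ) = 7.11.
Posterior ∝ θ^(−7) · θ^(−5) = θ^(−12) on θ ≥ max(5.2, 7.11) = 7.11.
This density is strictly decreasing in θ, so the posterior mode lies at the lower boundary of the support.

θ̂_MAP = 7.11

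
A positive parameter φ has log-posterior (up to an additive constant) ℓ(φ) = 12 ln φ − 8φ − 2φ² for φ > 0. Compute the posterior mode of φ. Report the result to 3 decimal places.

φ̂_MAP = 1.000

ℓ'(φ) = 12/φ − 8 − 4φ. Setting this to zero and multiplying by φ: 4φ² + 8φ − 12 = 0.
φ = (−8 + √(8² + 4·4·12)) / (2·4) = (−8 + √256) / 8 = (−8 + 16)/8 = 1.
ℓ''(φ) = −12/φ² − 4 < 0, confirming a maximum.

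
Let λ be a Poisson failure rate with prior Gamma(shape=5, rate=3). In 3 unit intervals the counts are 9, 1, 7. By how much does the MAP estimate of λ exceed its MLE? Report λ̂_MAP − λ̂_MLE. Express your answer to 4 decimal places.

MAP − MLE = -2.1667

Σxᵢ = 17. Posterior is Gamma(22, 6); MAP = (22−1)/6 = 21/6 ≈ 3.50000.
MLE = x̄ = 17/3 ≈ 5.66667.
Difference = 21/6 − 17/3 = -13/6 ≈ -2.1667.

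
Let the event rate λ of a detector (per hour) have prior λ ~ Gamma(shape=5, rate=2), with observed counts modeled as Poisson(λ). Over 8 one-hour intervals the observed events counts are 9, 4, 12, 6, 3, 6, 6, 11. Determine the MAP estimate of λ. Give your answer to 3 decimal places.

λ̂_MAP = 6.100

Σxᵢ = 9+4+12+6+3+6+6+11 = 57, with n = 8.
Posterior ∝ λ^4e^(−2λ) · λ^57e^(−8λ) = λ^61e^(−10λ), i.e. Gamma(shape=62, rate=10).
The mode of a Gamma(a, b) with a ≥ 1 (shape–rate) is (a−1)/b = 61/10 ≈ 6.100.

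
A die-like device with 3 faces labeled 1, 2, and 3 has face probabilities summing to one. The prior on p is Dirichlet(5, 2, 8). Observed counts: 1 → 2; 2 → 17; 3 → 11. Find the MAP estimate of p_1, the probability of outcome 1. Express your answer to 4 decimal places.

MAP estimate: 0.1429

The posterior is Dirichlet(αᵢ + nᵢ) = Dirichlet(7, 19, 19).
For a Dirichlet(a₁,…,a_K) with all aᵢ > 1, the mode has j-th component (aⱼ − 1)/(Σaᵢ − K).
Here Σaᵢ = 45 and K = 3, so p_1 = (7 − 1)/(45 − 3) = 6/42 ≈ 0.1429.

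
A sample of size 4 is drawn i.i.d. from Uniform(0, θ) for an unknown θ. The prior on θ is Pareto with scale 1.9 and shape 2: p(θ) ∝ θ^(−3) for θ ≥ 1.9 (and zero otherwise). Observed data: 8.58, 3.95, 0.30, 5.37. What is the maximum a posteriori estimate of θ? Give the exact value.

The Uniform(0, θ) likelihood is θ^(−n) for θ ≥ max(xᵢ), zero otherwise. Here max(xᵢ) = 8.58.
Posterior ∝ θ^(−3) · θ^(−4) = θ^(−7) on θ ≥ max(1.9, 8.58) = 8.58.
This density is strictly decreasing in θ, so the posterior mode lies at the lower boundary of the support.

θ̂_MAP = 8.58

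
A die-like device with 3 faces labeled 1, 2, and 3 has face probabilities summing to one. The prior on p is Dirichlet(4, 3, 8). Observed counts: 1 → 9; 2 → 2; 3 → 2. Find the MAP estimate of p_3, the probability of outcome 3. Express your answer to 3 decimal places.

The posterior is Dirichlet(αᵢ + nᵢ) = Dirichlet(13, 5, 10).
For a Dirichlet(a₁,…,a_K) with all aᵢ > 1, the mode has j-th component (aⱼ − 1)/(Σaᵢ − K).
Here Σaᵢ = 28 and K = 3, so p_3 = (10 − 1)/(28 − 3) = 9/25 ≈ 0.360.

MAP estimate: 0.360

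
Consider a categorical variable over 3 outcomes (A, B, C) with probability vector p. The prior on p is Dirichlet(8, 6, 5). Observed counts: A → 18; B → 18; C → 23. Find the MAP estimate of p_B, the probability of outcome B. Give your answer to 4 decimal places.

The posterior is Dirichlet(αᵢ + nᵢ) = Dirichlet(26, 24, 28).
For a Dirichlet(a₁,…,a_K) with all aᵢ > 1, the mode has j-th component (aⱼ − 1)/(Σaᵢ − K).
Here Σaᵢ = 78 and K = 3, so p_B = (24 − 1)/(78 − 3) = 23/75 ≈ 0.3067.

MAP estimate of p_B = 0.3067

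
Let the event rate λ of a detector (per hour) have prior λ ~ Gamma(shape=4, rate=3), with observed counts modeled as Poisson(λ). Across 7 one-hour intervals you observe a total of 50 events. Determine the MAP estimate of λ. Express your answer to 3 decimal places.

λ̂_MAP = 5.300

Σxᵢ = 50, n = 7.
Posterior ∝ λ^3e^(−3λ) · λ^50e^(−7λ) = λ^53e^(−10λ), i.e. Gamma(shape=54, rate=10).
The mode of a Gamma(a, b) with a ≥ 1 (shape–rate) is (a−1)/b = 53/10 ≈ 5.300.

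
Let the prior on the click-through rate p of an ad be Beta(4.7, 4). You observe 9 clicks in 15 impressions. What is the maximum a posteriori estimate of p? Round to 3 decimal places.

Prior: Beta(4.7, 4).
Data: 9 successes in 15 trials. The binomial likelihood contributes p^9(1−p)^6, so the posterior is Beta(4.7+9, 4+6) = Beta(13.7, 10).
For Beta(a, b) with a, b > 1 the mode is (a−1)/(a+b−2) = 12.7/21.7 ≈ 0.585.

p̂_MAP = 0.585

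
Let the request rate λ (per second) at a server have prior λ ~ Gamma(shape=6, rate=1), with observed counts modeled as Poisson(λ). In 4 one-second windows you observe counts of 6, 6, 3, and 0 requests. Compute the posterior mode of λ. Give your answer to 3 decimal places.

Σxᵢ = 6+6+3+0 = 15, with n = 4.
Posterior ∝ λ^5e^(−1λ) · λ^15e^(−4λ) = λ^20e^(−5λ), i.e. Gamma(shape=21, rate=5).
The mode of a Gamma(a, b) with a ≥ 1 (shape–rate) is (a−1)/b = 20/5 ≈ 4.000.

λ̂_MAP = 4.000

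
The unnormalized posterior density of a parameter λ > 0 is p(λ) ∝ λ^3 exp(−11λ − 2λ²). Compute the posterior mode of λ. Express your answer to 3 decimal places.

ℓ'(λ) = 3/λ − 11 − 4λ. Setting this to zero and multiplying by λ: 4λ² + 11λ − 3 = 0.
λ = (−11 + √(11² + 4·4·3)) / (2·4) = (−11 + √169) / 8 = (−11 + 13)/8 = 1/4.
ℓ''(λ) = −3/λ² − 4 < 0, confirming a maximum.

λ̂_MAP = 0.250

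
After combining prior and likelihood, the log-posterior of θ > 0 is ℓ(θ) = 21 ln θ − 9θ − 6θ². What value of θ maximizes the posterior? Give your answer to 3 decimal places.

θ̂_MAP = 1.000

ℓ'(θ) = 21/θ − 9 − 12θ. Setting this to zero and multiplying by θ: 12θ² + 9θ − 21 = 0.
θ = (−9 + √(9² + 4·12·21)) / (2·12) = (−9 + √1089) / 24 = (−9 + 33)/24 = 1.
ℓ''(θ) = −21/θ² − 12 < 0, confirming a maximum.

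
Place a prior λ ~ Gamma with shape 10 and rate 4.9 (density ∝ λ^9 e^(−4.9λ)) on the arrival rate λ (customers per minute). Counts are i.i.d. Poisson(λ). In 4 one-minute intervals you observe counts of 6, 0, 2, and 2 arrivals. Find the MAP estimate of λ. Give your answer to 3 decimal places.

Σxᵢ = 6+0+2+2 = 10, with n = 4.
Posterior ∝ λ^9e^(−4.9λ) · λ^10e^(−4λ) = λ^19e^(−8.9λ), i.e. Gamma(shape=20, rate=8.9).
The mode of a Gamma(a, b) with a ≥ 1 (shape–rate) is (a−1)/b = 19/8.9 ≈ 2.135.

λ̂_MAP = 2.135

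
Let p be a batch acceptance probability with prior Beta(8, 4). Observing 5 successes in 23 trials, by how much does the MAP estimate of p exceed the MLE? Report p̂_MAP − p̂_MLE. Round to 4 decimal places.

Posterior is Beta(13, 22); MAP = (13−1)/(35−2) = 12/33 ≈ 0.36364.
MLE ignores the prior: p̂_MLE = k/n = 5/23 ≈ 0.21739.
Difference = 12/33 − 5/23 = 37/253 ≈ 0.1462.

MAP − MLE = 0.1462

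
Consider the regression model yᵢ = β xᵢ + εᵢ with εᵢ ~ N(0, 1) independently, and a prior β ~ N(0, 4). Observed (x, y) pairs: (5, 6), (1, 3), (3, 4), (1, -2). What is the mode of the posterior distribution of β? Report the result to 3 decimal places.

β̂_MAP = 1.186

log p(β | y) = −Σ(yᵢ − βxᵢ)²/(2·1) − β²/(2·4) + const.
Setting the derivative to zero: Σxᵢ(yᵢ − βxᵢ)/1 − β/4 = 0, so β = Σxᵢyᵢ / (Σxᵢ² + σ²/τ²).
Σxᵢyᵢ = 5·6 + 1·3 + 3·4 + 1·(-2) = 43; Σxᵢ² = 36; σ²/τ² = 0.25.
β̂_MAP = 43 / (36 + 0.25) = 43/36.25 ≈ 1.186.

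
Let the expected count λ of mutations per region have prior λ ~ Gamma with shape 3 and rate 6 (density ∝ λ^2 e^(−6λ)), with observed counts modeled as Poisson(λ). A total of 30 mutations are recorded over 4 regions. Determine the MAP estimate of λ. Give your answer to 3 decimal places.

Σxᵢ = 30, n = 4.
Posterior ∝ λ^2e^(−6λ) · λ^30e^(−4λ) = λ^32e^(−10λ), i.e. Gamma(shape=33, rate=10).
The mode of a Gamma(a, b) with a ≥ 1 (shape–rate) is (a−1)/b = 32/10 ≈ 3.200.

λ̂_MAP = 3.200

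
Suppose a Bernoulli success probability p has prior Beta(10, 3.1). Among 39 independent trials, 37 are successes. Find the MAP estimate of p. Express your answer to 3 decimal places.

Prior: Beta(10, 3.1).
Data: 37 successes in 39 trials. The binomial likelihood contributes p^37(1−p)^2, so the posterior is Beta(10+37, 3.1+2) = Beta(47, 5.1).
For Beta(a, b) with a, b > 1 the mode is (a−1)/(a+b−2) = 46/50.1 ≈ 0.918.

p̂_MAP = 0.918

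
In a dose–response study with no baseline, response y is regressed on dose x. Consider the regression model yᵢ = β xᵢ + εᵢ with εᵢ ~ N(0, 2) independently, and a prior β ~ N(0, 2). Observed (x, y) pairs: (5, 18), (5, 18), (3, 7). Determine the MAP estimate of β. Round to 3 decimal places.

β̂_MAP = 3.350

log p(β | y) = −Σ(yᵢ − βxᵢ)²/(2·2) − β²/(2·2) + const.
Setting the derivative to zero: Σxᵢ(yᵢ − βxᵢ)/2 − β/2 = 0, so β = Σxᵢyᵢ / (Σxᵢ² + σ²/τ²).
Σxᵢyᵢ = 5·18 + 5·18 + 3·7 = 201; Σxᵢ² = 59; σ²/τ² = 1.
β̂_MAP = 201 / (59 + 1) = 201/60 ≈ 3.350.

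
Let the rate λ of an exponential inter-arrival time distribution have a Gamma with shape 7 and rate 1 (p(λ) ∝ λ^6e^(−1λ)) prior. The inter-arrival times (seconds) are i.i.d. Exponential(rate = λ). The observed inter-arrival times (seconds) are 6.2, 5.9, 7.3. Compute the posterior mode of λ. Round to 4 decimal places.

λ̂_MAP = 0.4412

The Exponential(rate=λ) likelihood is ∝ λ^n e^(−λΣtᵢ). Here n = 3 and Σtᵢ = 6.2 + 5.9 + 7.3 = 19.4.
Posterior ∝ λ^6e^(−1λ) · λ^3e^(−19.4λ) = λ^9e^(−20.4λ), i.e. Gamma(10, 20.4).
Mode = (a−1)/b = 9/20.4 ≈ 0.4412.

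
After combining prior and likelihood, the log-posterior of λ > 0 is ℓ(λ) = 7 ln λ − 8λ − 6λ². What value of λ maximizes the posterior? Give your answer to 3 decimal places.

ℓ'(λ) = 7/λ − 8 − 12λ. Setting this to zero and multiplying by λ: 12λ² + 8λ − 7 = 0.
λ = (−8 + √(8² + 4·12·7)) / (2·12) = (−8 + √400) / 24 = (−8 + 20)/24 = 1/2.
ℓ''(λ) = −7/λ² − 12 < 0, confirming a maximum.

λ̂_MAP = 0.500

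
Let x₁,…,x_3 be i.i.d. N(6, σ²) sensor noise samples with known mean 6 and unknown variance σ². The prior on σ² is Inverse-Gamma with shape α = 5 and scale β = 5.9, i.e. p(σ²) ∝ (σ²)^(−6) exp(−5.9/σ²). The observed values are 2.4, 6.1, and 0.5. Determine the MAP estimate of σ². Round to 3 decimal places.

σ̂²_MAP = 3.668

Sum of squared deviations about the known mean: SS = (2.4−6)² + (6.1−6)² + (0.5−6)² = 43.22.
The Normal likelihood contributes (σ²)^(−n/2) exp(−SS/(2σ²)), so the posterior is Inverse-Gamma(α + n/2, β + SS/2) = Inverse-Gamma(6.5, 27.51).
The mode of Inverse-Gamma(a, b) is b/(a+1) = 27.51/7.5 ≈ 3.668.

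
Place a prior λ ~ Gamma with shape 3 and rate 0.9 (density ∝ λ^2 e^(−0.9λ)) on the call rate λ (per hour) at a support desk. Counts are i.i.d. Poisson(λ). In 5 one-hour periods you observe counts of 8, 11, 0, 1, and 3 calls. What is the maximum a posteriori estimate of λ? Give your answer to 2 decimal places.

λ̂_MAP = 4.24

Σxᵢ = 8+11+0+1+3 = 23, with n = 5.
Posterior ∝ λ^2e^(−0.9λ) · λ^23e^(−5λ) = λ^25e^(−5.9λ), i.e. Gamma(shape=26, rate=5.9).
The mode of a Gamma(a, b) with a ≥ 1 (shape–rate) is (a−1)/b = 25/5.9 ≈ 4.24.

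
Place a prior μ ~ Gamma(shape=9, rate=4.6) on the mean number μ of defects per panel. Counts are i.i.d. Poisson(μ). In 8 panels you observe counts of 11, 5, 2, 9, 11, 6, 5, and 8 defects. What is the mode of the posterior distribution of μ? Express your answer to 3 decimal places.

Σxᵢ = 11+5+2+9+11+6+5+8 = 57, with n = 8.
Posterior ∝ μ^8e^(−4.6μ) · μ^57e^(−8μ) = μ^65e^(−12.6μ), i.e. Gamma(shape=66, rate=12.6).
The mode of a Gamma(a, b) with a ≥ 1 (shape–rate) is (a−1)/b = 65/12.6 ≈ 5.159.

μ̂_MAP = 5.159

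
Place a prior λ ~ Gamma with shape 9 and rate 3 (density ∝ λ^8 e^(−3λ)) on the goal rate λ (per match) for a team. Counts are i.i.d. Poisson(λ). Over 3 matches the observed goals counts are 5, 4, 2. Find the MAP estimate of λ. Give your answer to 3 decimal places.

Σxᵢ = 5+4+2 = 11, with n = 3.
Posterior ∝ λ^8e^(−3λ) · λ^11e^(−3λ) = λ^19e^(−6λ), i.e. Gamma(shape=20, rate=6).
The mode of a Gamma(a, b) with a ≥ 1 (shape–rate) is (a−1)/b = 19/6 ≈ 3.167.

λ̂_MAP = 3.167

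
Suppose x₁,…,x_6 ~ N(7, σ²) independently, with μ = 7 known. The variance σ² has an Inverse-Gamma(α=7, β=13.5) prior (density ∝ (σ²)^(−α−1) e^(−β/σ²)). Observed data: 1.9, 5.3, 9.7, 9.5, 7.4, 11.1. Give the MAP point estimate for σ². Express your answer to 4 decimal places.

Sum of squared deviations about the known mean: SS = (1.9−7)² + (5.3−7)² + (9.7−7)² + (9.5−7)² + (7.4−7)² + (11.1−7)² = 59.41.
The Normal likelihood contributes (σ²)^(−n/2) exp(−SS/(2σ²)), so the posterior is Inverse-Gamma(α + n/2, β + SS/2) = Inverse-Gamma(10, 43.205).
The mode of Inverse-Gamma(a, b) is b/(a+1) = 43.205/11 ≈ 3.9277.

σ̂²_MAP = 3.9277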